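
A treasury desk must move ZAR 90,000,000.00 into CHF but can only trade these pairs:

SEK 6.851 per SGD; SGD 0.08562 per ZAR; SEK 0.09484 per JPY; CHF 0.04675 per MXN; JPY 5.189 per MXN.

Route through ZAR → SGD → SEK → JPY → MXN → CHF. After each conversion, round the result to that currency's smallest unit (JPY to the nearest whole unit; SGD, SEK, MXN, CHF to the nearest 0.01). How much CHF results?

CHF 5,015,082.71

ZAR 90,000,000.00 × 0.08562 = SGD 7,705,800.00
SGD 7,705,800.00 × 6.851 = SEK 52,792,435.80
SEK 52,792,435.80 ÷ 0.09484 = JPY 556,647,362
JPY 556,647,362 ÷ 5.189 = MXN 107,274,496.43
MXN 107,274,496.43 × 0.04675 = CHF 5,015,082.71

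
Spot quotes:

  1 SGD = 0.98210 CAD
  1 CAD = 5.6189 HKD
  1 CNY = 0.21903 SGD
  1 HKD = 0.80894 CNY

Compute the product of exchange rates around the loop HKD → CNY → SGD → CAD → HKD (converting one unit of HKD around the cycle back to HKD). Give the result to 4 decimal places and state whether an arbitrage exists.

Around HKD → CNY → SGD → CAD → HKD: 1 × 0.80894 × 0.21903 × 0.98210 × 5.6189 = 0.977748
Product < 1; profitable direction is HKD → CAD → SGD → CNY → HKD.

0.9777 (arbitrage exists)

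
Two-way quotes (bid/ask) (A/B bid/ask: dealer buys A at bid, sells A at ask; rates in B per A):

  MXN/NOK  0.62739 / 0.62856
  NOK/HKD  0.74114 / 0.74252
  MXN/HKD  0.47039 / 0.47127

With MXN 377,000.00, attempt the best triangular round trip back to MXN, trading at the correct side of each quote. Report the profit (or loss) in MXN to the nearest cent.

Net profit: MXN 2,965.82

Best loop MXN → HKD → NOK → MXN:
MXN 377,000.00 × 0.47039 (sell MXN at bid) = HKD 177,337.03
HKD 177,337.03 ÷ 0.74252 (buy NOK at ask) = NOK 238,831.32
NOK 238,831.32 ÷ 0.62856 (buy MXN at ask) = MXN 379,965.82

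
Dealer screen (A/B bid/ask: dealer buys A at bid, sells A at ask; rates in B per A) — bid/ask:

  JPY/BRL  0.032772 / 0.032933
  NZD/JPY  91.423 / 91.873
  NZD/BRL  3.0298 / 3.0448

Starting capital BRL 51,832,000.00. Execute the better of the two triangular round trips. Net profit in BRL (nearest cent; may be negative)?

Best loop BRL → JPY → NZD → BRL:
BRL 51,832,000.00 ÷ 0.032933 (buy JPY at ask) = JPY 1,573,862,084
JPY 1,573,862,084 ÷ 91.873 (buy NZD at ask) = NZD 17,130,844.57
NZD 17,130,844.57 × 3.0298 (sell NZD at bid) = BRL 51,903,032.89

Net profit: BRL 71,032.89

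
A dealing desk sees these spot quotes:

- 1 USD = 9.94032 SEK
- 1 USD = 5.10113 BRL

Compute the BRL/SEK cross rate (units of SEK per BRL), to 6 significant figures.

BRL/SEK = 1.94865

1 BRL ÷ 5.10113 = 0.196035 USD
0.196035 USD × 9.94032 = 1.94865 SEK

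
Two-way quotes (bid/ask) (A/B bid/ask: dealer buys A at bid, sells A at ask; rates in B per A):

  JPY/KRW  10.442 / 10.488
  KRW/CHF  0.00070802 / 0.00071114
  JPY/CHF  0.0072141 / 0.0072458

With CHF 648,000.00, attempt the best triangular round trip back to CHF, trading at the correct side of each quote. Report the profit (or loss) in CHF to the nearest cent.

Best loop CHF → JPY → KRW → CHF:
CHF 648,000.00 ÷ 0.0072458 (buy JPY at ask) = JPY 89,431,119
JPY 89,431,119 × 10.442 (sell JPY at bid) = KRW 933,839,742
KRW 933,839,742 × 0.00070802 (sell KRW at bid) = CHF 661,177.21

Net profit: CHF 13,177.21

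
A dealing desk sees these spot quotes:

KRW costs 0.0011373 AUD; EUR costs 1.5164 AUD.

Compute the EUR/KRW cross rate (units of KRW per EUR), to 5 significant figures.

EUR/KRW = 1333.3

1 EUR × 1.5164 = 1.5164 AUD
1.5164 AUD ÷ 0.0011373 = 1333.33 KRW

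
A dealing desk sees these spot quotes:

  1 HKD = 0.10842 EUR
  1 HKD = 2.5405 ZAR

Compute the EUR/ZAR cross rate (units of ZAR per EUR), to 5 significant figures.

EUR/ZAR = 23.432

1 EUR ÷ 0.10842 = 9.22339 HKD
9.22339 HKD × 2.5405 = 23.432 ZAR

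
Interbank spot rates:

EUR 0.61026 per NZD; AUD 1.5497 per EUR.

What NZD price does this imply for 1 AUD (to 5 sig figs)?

AUD/NZD = 1.0574

1 AUD ÷ 1.5497 = 0.645286 EUR
0.645286 EUR ÷ 0.61026 = 1.0574 NZD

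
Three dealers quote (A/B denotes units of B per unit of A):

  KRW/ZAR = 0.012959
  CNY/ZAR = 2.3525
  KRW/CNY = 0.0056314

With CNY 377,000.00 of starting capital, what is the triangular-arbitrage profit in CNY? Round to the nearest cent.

Profit: CNY 8,403.69

Profitable loop is CNY → ZAR → KRW → CNY:
CNY 377,000.00 × 2.3525 = ZAR 886,892.50
ZAR 886,892.50 ÷ 0.012959 = KRW 68,438,344
KRW 68,438,344 × 0.0056314 = CNY 385,403.69
Profit = CNY 385,403.69 − CNY 377,000.00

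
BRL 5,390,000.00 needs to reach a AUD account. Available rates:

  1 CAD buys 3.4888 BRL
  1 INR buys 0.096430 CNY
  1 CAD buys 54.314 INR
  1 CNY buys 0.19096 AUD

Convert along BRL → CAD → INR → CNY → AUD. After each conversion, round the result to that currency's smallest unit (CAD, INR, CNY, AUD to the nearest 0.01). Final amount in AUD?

AUD 1,545,179.91

BRL 5,390,000.00 ÷ 3.4888 = CAD 1,544,943.82
CAD 1,544,943.82 × 54.314 = INR 83,912,078.64
INR 83,912,078.64 × 0.096430 = CNY 8,091,641.74
CNY 8,091,641.74 × 0.19096 = AUD 1,545,179.91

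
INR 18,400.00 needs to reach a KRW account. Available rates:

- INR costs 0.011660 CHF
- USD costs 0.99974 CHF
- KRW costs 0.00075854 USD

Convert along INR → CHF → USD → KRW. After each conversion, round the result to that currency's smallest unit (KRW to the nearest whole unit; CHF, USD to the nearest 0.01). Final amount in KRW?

INR 18,400.00 × 0.011660 = CHF 214.54
CHF 214.54 ÷ 0.99974 = USD 214.60
USD 214.60 ÷ 0.00075854 = KRW 282,912

KRW 282,912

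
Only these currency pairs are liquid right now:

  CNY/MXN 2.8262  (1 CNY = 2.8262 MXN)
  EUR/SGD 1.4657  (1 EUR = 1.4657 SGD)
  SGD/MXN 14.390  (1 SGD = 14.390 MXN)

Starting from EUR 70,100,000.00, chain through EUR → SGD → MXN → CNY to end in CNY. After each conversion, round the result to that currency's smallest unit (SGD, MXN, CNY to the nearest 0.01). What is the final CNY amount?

CNY 523,143,709.68

EUR 70,100,000.00 × 1.4657 = SGD 102,745,570.00
SGD 102,745,570.00 × 14.390 = MXN 1,478,508,752.30
MXN 1,478,508,752.30 ÷ 2.8262 = CNY 523,143,709.68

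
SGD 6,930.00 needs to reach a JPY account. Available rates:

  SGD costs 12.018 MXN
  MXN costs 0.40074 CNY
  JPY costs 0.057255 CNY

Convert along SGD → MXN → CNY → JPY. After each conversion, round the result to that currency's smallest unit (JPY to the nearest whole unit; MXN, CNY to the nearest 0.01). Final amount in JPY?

JPY 582,928

SGD 6,930.00 × 12.018 = MXN 83,284.74
MXN 83,284.74 × 0.40074 = CNY 33,375.53
CNY 33,375.53 ÷ 0.057255 = JPY 582,928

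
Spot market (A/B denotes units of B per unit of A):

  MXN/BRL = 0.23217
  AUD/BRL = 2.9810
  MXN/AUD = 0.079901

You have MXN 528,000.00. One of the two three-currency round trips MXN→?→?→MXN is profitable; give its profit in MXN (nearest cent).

Profitable loop is MXN → AUD → BRL → MXN:
MXN 528,000.00 × 0.079901 = AUD 42,187.73
AUD 42,187.73 × 2.9810 = BRL 125,761.62
BRL 125,761.62 ÷ 0.23217 = MXN 541,679.02
Profit = MXN 541,679.02 − MXN 528,000.00

Profit: MXN 13,679.02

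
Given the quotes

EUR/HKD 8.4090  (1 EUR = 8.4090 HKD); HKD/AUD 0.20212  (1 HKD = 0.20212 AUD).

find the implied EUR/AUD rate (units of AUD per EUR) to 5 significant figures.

EUR/AUD = 1.6996

1 EUR × 8.4090 = 8.409 HKD
8.409 HKD × 0.20212 = 1.69963 AUD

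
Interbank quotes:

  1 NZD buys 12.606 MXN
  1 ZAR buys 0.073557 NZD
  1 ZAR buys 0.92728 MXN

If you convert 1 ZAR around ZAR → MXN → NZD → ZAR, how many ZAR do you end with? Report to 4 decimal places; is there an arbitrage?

Around ZAR → MXN → NZD → ZAR: 1 × 0.92728 ÷ 12.606 ÷ 0.073557 = 1.000022
Product ≈ 1 (deviation 0.002%, within rounding noise).

1.0000 (no arbitrage)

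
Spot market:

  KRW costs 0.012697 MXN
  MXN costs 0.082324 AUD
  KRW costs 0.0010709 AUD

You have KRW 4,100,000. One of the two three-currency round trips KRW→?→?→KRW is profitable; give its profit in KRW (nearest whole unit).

Profitable loop is KRW → AUD → MXN → KRW:
KRW 4,100,000 × 0.0010709 = AUD 4,390.69
AUD 4,390.69 ÷ 0.082324 = MXN 53,334.26
MXN 53,334.26 ÷ 0.012697 = KRW 4,200,541
Profit = KRW 4,200,541 − KRW 4,100,000

Profit: KRW 100,541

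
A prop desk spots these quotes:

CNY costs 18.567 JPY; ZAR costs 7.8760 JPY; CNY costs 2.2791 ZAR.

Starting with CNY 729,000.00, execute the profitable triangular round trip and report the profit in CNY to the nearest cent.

Profitable loop is CNY → JPY → ZAR → CNY:
CNY 729,000.00 × 18.567 = JPY 13,535,343
JPY 13,535,343 ÷ 7.8760 = ZAR 1,718,555.49
ZAR 1,718,555.49 ÷ 2.2791 = CNY 754,050.06
Profit = CNY 754,050.06 − CNY 729,000.00

Profit: CNY 25,050.06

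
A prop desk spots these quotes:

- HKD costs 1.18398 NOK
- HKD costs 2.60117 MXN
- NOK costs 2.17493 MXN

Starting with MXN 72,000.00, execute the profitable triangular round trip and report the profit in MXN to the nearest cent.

Profit: MXN 729.66

Profitable loop is MXN → NOK → HKD → MXN:
MXN 72,000.00 ÷ 2.17493 = NOK 33,104.51
NOK 33,104.51 ÷ 1.18398 = HKD 27,960.37
HKD 27,960.37 × 2.60117 = MXN 72,729.66
Profit = MXN 72,729.66 − MXN 72,000.00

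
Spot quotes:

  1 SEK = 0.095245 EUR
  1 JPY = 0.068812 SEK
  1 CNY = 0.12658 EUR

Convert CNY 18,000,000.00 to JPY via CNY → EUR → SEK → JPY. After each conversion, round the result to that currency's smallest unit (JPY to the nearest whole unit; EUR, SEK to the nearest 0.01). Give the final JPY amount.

CNY 18,000,000.00 × 0.12658 = EUR 2,278,440.00
EUR 2,278,440.00 ÷ 0.095245 = SEK 23,921,885.66
SEK 23,921,885.66 ÷ 0.068812 = JPY 347,641,191

JPY 347,641,191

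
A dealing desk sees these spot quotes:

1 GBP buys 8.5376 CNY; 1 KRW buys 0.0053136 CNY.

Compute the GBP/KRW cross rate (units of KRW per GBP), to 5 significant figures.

1 GBP × 8.5376 = 8.5376 CNY
8.5376 CNY ÷ 0.0053136 = 1606.74 KRW

GBP/KRW = 1606.7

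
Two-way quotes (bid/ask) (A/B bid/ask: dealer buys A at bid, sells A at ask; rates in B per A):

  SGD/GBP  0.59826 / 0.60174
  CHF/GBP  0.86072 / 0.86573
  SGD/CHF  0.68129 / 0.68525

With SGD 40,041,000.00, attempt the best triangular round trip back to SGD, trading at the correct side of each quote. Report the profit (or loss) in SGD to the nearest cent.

Best loop SGD → GBP → CHF → SGD:
SGD 40,041,000.00 × 0.59826 (sell SGD at bid) = GBP 23,954,928.66
GBP 23,954,928.66 ÷ 0.86573 (buy CHF at ask) = CHF 27,670,207.41
CHF 27,670,207.41 ÷ 0.68525 (buy SGD at ask) = SGD 40,379,726.24

Net profit: SGD 338,726.24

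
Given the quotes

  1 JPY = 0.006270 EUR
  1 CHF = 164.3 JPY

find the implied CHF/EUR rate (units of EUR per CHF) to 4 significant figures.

1 CHF × 164.3 = 164.3 JPY
164.3 JPY × 0.006270 = 1.03016 EUR

CHF/EUR = 1.030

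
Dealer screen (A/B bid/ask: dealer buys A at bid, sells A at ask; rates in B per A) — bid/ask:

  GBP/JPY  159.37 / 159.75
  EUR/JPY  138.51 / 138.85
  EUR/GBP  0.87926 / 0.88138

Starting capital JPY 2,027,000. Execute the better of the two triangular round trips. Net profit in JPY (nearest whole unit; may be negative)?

Net profit: JPY 18,652

Best loop JPY → EUR → GBP → JPY:
JPY 2,027,000 ÷ 138.85 (buy EUR at ask) = EUR 14,598.49
EUR 14,598.49 × 0.87926 (sell EUR at bid) = GBP 12,835.87
GBP 12,835.87 × 159.37 (sell GBP at bid) = JPY 2,045,652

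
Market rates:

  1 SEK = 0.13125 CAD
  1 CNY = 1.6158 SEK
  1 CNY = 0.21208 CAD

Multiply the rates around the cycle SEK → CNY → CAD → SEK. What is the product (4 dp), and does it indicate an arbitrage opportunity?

1.0000 (no arbitrage)

Around SEK → CNY → CAD → SEK: 1 ÷ 1.6158 × 0.21208 ÷ 0.13125 = 1.000029
Product ≈ 1 (deviation 0.003%, within rounding noise).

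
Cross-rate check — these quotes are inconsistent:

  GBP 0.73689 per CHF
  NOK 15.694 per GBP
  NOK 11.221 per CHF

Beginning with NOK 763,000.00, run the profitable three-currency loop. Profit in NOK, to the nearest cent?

Profit: NOK 23,374.26

Profitable loop is NOK → CHF → GBP → NOK:
NOK 763,000.00 ÷ 11.221 = CHF 67,997.50
CHF 67,997.50 × 0.73689 = GBP 50,106.68
GBP 50,106.68 × 15.694 = NOK 786,374.26
Profit = NOK 786,374.26 − NOK 763,000.00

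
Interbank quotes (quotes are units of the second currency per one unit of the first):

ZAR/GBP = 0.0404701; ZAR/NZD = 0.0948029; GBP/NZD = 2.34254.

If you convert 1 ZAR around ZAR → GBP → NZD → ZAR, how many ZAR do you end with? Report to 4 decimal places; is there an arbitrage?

Around ZAR → GBP → NZD → ZAR: 1 × 0.0404701 × 2.34254 ÷ 0.0948029 = 0.999999
Product ≈ 1 (deviation 0.000%, within rounding noise).

1.0000 (no arbitrage)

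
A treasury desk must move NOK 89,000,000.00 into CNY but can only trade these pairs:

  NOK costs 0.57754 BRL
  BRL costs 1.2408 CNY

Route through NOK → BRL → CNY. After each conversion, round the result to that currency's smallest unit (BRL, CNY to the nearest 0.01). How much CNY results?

NOK 89,000,000.00 × 0.57754 = BRL 51,401,060.00
BRL 51,401,060.00 × 1.2408 = CNY 63,778,435.25

CNY 63,778,435.25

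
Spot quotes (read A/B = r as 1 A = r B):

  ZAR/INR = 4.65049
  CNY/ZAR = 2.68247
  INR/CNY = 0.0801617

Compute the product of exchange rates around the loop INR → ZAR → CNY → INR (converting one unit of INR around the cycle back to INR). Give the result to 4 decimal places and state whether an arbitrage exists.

1.0000 (no arbitrage)

Around INR → ZAR → CNY → INR: 1 ÷ 4.65049 ÷ 2.68247 ÷ 0.0801617 = 0.999999
Product ≈ 1 (deviation 0.000%, within rounding noise).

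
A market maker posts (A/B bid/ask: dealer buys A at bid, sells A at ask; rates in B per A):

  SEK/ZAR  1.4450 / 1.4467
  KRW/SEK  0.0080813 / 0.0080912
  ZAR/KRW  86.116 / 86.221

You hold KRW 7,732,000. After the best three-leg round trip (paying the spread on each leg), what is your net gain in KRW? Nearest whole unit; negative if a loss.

Best loop KRW → SEK → ZAR → KRW:
KRW 7,732,000 × 0.0080813 (sell KRW at bid) = SEK 62,484.61
SEK 62,484.61 × 1.4450 (sell SEK at bid) = ZAR 90,290.26
ZAR 90,290.26 × 86.116 (sell ZAR at bid) = KRW 7,775,436

Net profit: KRW 43,436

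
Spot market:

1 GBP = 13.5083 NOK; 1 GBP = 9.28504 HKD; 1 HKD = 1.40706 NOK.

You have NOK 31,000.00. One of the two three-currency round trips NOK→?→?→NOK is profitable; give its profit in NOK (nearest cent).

Profit: NOK 1,052.80

Profitable loop is NOK → HKD → GBP → NOK:
NOK 31,000.00 ÷ 1.40706 = HKD 22,031.75
HKD 22,031.75 ÷ 9.28504 = GBP 2,372.82
GBP 2,372.82 × 13.5083 = NOK 32,052.80
Profit = NOK 32,052.80 − NOK 31,000.00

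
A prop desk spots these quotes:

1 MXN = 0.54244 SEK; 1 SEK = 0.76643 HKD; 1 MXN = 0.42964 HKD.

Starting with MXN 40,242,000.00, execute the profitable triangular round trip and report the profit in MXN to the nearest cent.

Profit: MXN 1,345,236.44

Profitable loop is MXN → HKD → SEK → MXN:
MXN 40,242,000.00 × 0.42964 = HKD 17,289,572.88
HKD 17,289,572.88 ÷ 0.76643 = SEK 22,558,580.54
SEK 22,558,580.54 ÷ 0.54244 = MXN 41,587,236.44
Profit = MXN 41,587,236.44 − MXN 40,242,000.00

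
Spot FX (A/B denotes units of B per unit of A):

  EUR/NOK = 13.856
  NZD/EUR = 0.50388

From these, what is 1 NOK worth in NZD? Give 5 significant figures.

1 NOK ÷ 13.856 = 0.0721709 EUR
0.0721709 EUR ÷ 0.50388 = 0.14323 NZD

NOK/NZD = 0.14323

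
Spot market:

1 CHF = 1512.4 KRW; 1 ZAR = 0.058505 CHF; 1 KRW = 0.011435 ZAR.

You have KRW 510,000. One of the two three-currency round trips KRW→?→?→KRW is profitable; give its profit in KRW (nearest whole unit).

Profit: KRW 6,019

Profitable loop is KRW → ZAR → CHF → KRW:
KRW 510,000 × 0.011435 = ZAR 5,831.85
ZAR 5,831.85 × 0.058505 = CHF 341.19
CHF 341.19 × 1512.4 = KRW 516,019
Profit = KRW 516,019 − KRW 510,000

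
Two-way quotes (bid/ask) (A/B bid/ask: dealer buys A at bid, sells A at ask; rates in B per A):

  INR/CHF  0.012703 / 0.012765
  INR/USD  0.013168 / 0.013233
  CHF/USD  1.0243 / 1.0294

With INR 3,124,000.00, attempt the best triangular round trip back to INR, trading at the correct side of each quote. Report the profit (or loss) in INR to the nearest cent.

Best loop INR → USD → CHF → INR:
INR 3,124,000.00 × 0.013168 (sell INR at bid) = USD 41,136.83
USD 41,136.83 ÷ 1.0294 (buy CHF at ask) = CHF 39,961.95
CHF 39,961.95 ÷ 0.012765 (buy INR at ask) = INR 3,130,587.60

Net profit: INR 6,587.60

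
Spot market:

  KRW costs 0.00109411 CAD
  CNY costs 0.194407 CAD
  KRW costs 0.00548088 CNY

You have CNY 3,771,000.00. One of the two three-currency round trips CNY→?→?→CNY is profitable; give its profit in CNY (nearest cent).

Profitable loop is CNY → KRW → CAD → CNY:
CNY 3,771,000.00 ÷ 0.00548088 = KRW 688,028,200
KRW 688,028,200 × 0.00109411 = CAD 752,778.53
CAD 752,778.53 ÷ 0.194407 = CNY 3,872,178.13
Profit = CNY 3,872,178.13 − CNY 3,771,000.00

Profit: CNY 101,178.13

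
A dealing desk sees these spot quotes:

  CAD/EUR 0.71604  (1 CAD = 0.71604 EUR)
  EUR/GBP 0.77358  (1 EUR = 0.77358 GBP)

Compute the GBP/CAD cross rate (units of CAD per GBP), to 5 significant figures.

1 GBP ÷ 0.77358 = 1.29269 EUR
1.29269 EUR ÷ 0.71604 = 1.80533 CAD

GBP/CAD = 1.8053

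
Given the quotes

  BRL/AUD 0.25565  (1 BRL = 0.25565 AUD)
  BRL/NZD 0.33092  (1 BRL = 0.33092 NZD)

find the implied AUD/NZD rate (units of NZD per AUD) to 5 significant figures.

1 AUD ÷ 0.25565 = 3.9116 BRL
3.9116 BRL × 0.33092 = 1.29443 NZD

AUD/NZD = 1.2944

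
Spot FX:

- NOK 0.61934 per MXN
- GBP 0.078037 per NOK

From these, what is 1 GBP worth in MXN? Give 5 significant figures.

GBP/MXN = 20.690

1 GBP ÷ 0.078037 = 12.8144 NOK
12.8144 NOK ÷ 0.61934 = 20.6905 MXN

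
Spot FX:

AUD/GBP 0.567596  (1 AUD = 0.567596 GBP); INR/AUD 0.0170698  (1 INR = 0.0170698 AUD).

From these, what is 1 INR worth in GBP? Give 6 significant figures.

INR/GBP = 0.00968875

1 INR × 0.0170698 = 0.0170698 AUD
0.0170698 AUD × 0.567596 = 0.00968875 GBP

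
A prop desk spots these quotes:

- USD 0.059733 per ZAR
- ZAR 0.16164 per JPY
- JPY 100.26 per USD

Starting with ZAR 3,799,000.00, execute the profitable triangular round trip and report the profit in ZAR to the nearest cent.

Profit: ZAR 125,446.60

Profitable loop is ZAR → JPY → USD → ZAR:
ZAR 3,799,000.00 ÷ 0.16164 = JPY 23,502,846
JPY 23,502,846 ÷ 100.26 = USD 234,418.97
USD 234,418.97 ÷ 0.059733 = ZAR 3,924,446.60
Profit = ZAR 3,924,446.60 − ZAR 3,799,000.00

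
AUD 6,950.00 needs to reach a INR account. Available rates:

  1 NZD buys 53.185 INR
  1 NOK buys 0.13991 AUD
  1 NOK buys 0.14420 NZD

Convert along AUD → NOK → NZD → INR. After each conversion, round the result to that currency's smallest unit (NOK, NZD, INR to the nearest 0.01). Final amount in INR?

INR 380,969.47

AUD 6,950.00 ÷ 0.13991 = NOK 49,674.79
NOK 49,674.79 × 0.14420 = NZD 7,163.10
NZD 7,163.10 × 53.185 = INR 380,969.47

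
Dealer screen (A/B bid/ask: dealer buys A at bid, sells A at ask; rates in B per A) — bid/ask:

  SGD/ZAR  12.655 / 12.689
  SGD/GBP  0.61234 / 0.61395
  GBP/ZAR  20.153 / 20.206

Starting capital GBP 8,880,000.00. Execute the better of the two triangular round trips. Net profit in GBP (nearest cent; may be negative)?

Net profit: GBP 178,614.18

Best loop GBP → SGD → ZAR → GBP:
GBP 8,880,000.00 ÷ 0.61395 (buy SGD at ask) = SGD 14,463,718.54
SGD 14,463,718.54 × 12.655 (sell SGD at bid) = ZAR 183,038,358.17
ZAR 183,038,358.17 ÷ 20.206 (buy GBP at ask) = GBP 9,058,614.18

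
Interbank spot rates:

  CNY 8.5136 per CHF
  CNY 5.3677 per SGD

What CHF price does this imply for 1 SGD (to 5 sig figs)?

SGD/CHF = 0.63049

1 SGD × 5.3677 = 5.3677 CNY
5.3677 CNY ÷ 8.5136 = 0.630485 CHF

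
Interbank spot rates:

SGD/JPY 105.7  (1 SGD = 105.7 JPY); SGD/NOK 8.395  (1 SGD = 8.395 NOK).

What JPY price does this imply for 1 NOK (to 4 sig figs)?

1 NOK ÷ 8.395 = 0.119119 SGD
0.119119 SGD × 105.7 = 12.5908 JPY

NOK/JPY = 12.59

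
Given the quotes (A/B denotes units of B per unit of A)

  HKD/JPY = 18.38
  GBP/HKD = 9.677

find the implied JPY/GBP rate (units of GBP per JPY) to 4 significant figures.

1 JPY ÷ 18.38 = 0.054407 HKD
0.054407 HKD ÷ 9.677 = 0.0056223 GBP

JPY/GBP = 0.005622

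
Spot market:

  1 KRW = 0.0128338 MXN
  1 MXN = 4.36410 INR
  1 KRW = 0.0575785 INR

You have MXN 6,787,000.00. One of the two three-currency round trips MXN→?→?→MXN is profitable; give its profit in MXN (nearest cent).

Profitable loop is MXN → KRW → INR → MXN:
MXN 6,787,000.00 ÷ 0.0128338 = KRW 528,837,912
KRW 528,837,912 × 0.0575785 = INR 30,449,693.74
INR 30,449,693.74 ÷ 4.36410 = MXN 6,977,313.48
Profit = MXN 6,977,313.48 − MXN 6,787,000.00

Profit: MXN 190,313.48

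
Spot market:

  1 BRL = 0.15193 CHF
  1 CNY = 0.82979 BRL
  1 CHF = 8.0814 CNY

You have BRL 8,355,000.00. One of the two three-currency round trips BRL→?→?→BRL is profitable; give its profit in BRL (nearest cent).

Profit: BRL 157,258.27

Profitable loop is BRL → CHF → CNY → BRL:
BRL 8,355,000.00 × 0.15193 = CHF 1,269,375.15
CHF 1,269,375.15 × 8.0814 = CNY 10,258,328.34
CNY 10,258,328.34 × 0.82979 = BRL 8,512,258.27
Profit = BRL 8,512,258.27 − BRL 8,355,000.00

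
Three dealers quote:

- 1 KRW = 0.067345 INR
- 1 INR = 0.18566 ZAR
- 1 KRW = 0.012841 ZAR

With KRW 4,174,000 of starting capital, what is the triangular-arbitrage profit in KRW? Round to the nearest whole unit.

Profitable loop is KRW → ZAR → INR → KRW:
KRW 4,174,000 × 0.012841 = ZAR 53,598.33
ZAR 53,598.33 ÷ 0.18566 = INR 288,690.80
INR 288,690.80 ÷ 0.067345 = KRW 4,286,744
Profit = KRW 4,286,744 − KRW 4,174,000

Profit: KRW 112,744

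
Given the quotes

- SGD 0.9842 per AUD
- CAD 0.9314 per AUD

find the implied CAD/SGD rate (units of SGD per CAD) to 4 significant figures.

1 CAD ÷ 0.9314 = 1.07365 AUD
1.07365 AUD × 0.9842 = 1.05669 SGD

CAD/SGD = 1.057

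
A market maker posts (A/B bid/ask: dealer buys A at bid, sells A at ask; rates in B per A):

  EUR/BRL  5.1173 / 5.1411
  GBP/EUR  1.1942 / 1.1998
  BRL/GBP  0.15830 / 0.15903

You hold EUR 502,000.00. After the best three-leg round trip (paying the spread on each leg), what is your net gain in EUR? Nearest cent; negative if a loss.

Best loop EUR → GBP → BRL → EUR:
EUR 502,000.00 ÷ 1.1998 (buy GBP at ask) = GBP 418,403.07
GBP 418,403.07 ÷ 0.15903 (buy BRL at ask) = BRL 2,630,969.42
BRL 2,630,969.42 ÷ 5.1411 (buy EUR at ask) = EUR 511,752.24

Net profit: EUR 9,752.24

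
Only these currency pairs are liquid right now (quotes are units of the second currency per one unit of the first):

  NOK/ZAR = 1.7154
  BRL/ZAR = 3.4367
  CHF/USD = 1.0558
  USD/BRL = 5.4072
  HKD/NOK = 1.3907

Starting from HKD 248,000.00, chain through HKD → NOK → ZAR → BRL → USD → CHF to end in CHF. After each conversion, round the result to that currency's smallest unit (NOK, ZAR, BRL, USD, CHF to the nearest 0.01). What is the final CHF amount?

CHF 30,154.69

HKD 248,000.00 × 1.3907 = NOK 344,893.60
NOK 344,893.60 × 1.7154 = ZAR 591,630.48
ZAR 591,630.48 ÷ 3.4367 = BRL 172,150.75
BRL 172,150.75 ÷ 5.4072 = USD 31,837.32
USD 31,837.32 ÷ 1.0558 = CHF 30,154.69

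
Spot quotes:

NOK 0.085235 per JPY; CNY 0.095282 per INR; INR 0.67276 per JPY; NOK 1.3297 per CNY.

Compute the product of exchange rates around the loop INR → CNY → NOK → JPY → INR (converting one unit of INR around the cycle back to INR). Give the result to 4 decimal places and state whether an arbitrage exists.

1.0000 (no arbitrage)

Around INR → CNY → NOK → JPY → INR: 1 × 0.095282 × 1.3297 ÷ 0.085235 × 0.67276 = 1.000015
Product ≈ 1 (deviation 0.002%, within rounding noise).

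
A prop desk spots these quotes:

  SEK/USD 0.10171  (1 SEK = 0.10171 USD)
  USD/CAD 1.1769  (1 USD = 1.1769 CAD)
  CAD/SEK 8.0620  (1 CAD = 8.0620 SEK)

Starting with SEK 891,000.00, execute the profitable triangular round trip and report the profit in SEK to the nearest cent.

Profit: SEK 32,276.31

Profitable loop is SEK → CAD → USD → SEK:
SEK 891,000.00 ÷ 8.0620 = CAD 110,518.48
CAD 110,518.48 ÷ 1.1769 = USD 93,906.43
USD 93,906.43 ÷ 0.10171 = SEK 923,276.31
Profit = SEK 923,276.31 − SEK 891,000.00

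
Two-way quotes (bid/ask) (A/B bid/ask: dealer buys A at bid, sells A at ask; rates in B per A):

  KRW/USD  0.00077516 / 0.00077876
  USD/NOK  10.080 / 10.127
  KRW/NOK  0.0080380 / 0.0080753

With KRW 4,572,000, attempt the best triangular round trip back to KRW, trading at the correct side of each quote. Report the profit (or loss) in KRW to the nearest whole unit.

Best loop KRW → NOK → USD → KRW:
KRW 4,572,000 × 0.0080380 (sell KRW at bid) = NOK 36,749.74
NOK 36,749.74 ÷ 10.127 (buy USD at ask) = USD 3,628.89
USD 3,628.89 ÷ 0.00077876 (buy KRW at ask) = KRW 4,659,827

Net profit: KRW 87,827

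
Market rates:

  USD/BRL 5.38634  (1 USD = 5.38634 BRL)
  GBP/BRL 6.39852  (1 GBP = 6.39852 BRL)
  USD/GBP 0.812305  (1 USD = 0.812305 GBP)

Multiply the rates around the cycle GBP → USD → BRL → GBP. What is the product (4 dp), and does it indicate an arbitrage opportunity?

Around GBP → USD → BRL → GBP: 1 ÷ 0.812305 × 5.38634 ÷ 6.39852 = 1.036323
Product > 1; profitable direction is GBP → USD → BRL → GBP.

1.0363 (arbitrage exists)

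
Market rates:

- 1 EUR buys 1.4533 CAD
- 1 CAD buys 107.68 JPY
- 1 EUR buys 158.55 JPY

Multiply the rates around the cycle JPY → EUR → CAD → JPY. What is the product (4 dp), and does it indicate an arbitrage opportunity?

Around JPY → EUR → CAD → JPY: 1 ÷ 158.55 × 1.4533 × 107.68 = 0.987016
Product < 1; profitable direction is JPY → CAD → EUR → JPY.

0.9870 (arbitrage exists)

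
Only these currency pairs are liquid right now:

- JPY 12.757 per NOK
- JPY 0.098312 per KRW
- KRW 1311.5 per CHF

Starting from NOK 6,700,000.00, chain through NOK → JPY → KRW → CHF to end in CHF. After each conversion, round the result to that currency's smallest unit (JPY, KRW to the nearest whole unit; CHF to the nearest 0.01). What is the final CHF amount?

CHF 662,900.78

NOK 6,700,000.00 × 12.757 = JPY 85,471,900
JPY 85,471,900 ÷ 0.098312 = KRW 869,394,377
KRW 869,394,377 ÷ 1311.5 = CHF 662,900.78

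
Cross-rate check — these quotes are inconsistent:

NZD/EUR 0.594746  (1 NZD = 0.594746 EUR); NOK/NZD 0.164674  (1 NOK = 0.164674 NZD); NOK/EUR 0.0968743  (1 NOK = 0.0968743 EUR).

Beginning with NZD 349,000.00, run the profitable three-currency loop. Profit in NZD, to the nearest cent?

Profit: NZD 3,836.43

Profitable loop is NZD → EUR → NOK → NZD:
NZD 349,000.00 × 0.594746 = EUR 207,566.35
EUR 207,566.35 ÷ 0.0968743 = NOK 2,142,635.91
NOK 2,142,635.91 × 0.164674 = NZD 352,836.43
Profit = NZD 352,836.43 − NZD 349,000.00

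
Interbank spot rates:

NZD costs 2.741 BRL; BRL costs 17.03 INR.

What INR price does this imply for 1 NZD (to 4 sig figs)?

NZD/INR = 46.68

1 NZD × 2.741 = 2.741 BRL
2.741 BRL × 17.03 = 46.6792 INR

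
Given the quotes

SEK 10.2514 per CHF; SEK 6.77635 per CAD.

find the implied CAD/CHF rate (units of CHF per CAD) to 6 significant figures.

1 CAD × 6.77635 = 6.77635 SEK
6.77635 SEK ÷ 10.2514 = 0.661017 CHF

CAD/CHF = 0.661017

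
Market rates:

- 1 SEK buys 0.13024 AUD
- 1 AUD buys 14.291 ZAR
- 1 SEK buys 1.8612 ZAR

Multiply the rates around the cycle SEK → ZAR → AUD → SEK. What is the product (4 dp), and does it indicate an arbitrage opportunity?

Around SEK → ZAR → AUD → SEK: 1 × 1.8612 ÷ 14.291 ÷ 0.13024 = 0.999968
Product ≈ 1 (deviation 0.003%, within rounding noise).

1.0000 (no arbitrage)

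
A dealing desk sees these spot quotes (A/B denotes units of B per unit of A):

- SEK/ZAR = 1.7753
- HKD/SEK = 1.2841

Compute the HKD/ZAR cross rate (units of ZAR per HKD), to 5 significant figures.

1 HKD × 1.2841 = 1.2841 SEK
1.2841 SEK × 1.7753 = 2.27966 ZAR

HKD/ZAR = 2.2797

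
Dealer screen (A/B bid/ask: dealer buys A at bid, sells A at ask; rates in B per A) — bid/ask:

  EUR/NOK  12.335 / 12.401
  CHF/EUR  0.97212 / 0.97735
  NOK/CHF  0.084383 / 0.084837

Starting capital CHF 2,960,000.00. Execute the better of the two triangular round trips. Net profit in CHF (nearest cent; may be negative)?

Net profit: CHF 35,061.22

Best loop CHF → EUR → NOK → CHF:
CHF 2,960,000.00 × 0.97212 (sell CHF at bid) = EUR 2,877,475.20
EUR 2,877,475.20 × 12.335 (sell EUR at bid) = NOK 35,493,656.59
NOK 35,493,656.59 × 0.084383 (sell NOK at bid) = CHF 2,995,061.22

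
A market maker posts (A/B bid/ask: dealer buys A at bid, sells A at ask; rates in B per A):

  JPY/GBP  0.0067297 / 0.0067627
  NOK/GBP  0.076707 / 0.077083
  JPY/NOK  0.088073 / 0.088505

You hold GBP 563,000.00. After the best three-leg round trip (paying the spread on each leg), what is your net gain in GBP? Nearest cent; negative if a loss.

Net result: GBP -573.13 (no profitable arbitrage after spreads)

Best loop GBP → JPY → NOK → GBP:
GBP 563,000.00 ÷ 0.0067627 (buy JPY at ask) = JPY 83,250,773
JPY 83,250,773 × 0.088073 (sell JPY at bid) = NOK 7,332,145.30
NOK 7,332,145.30 × 0.076707 (sell NOK at bid) = GBP 562,426.87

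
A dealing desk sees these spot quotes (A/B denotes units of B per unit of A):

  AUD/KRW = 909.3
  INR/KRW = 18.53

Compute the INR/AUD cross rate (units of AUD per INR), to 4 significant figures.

1 INR × 18.53 = 18.53 KRW
18.53 KRW ÷ 909.3 = 0.0203783 AUD

INR/AUD = 0.02038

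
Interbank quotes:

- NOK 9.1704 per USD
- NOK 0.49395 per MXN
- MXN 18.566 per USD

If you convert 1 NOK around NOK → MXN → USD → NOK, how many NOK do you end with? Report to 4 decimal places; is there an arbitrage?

Around NOK → MXN → USD → NOK: 1 ÷ 0.49395 ÷ 18.566 × 9.1704 = 0.999970
Product ≈ 1 (deviation 0.003%, within rounding noise).

1.0000 (no arbitrage)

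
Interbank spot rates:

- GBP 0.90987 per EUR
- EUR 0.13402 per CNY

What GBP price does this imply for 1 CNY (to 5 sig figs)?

1 CNY × 0.13402 = 0.13402 EUR
0.13402 EUR × 0.90987 = 0.121941 GBP

CNY/GBP = 0.12194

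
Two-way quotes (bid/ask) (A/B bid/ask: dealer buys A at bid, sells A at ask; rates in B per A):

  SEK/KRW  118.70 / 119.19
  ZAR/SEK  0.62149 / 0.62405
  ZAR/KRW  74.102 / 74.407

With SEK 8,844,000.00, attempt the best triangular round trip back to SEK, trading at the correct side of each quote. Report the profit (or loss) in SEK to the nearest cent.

Best loop SEK → ZAR → KRW → SEK:
SEK 8,844,000.00 ÷ 0.62405 (buy ZAR at ask) = ZAR 14,171,941.35
ZAR 14,171,941.35 × 74.102 (sell ZAR at bid) = KRW 1,050,169,198
KRW 1,050,169,198 ÷ 119.19 (buy SEK at ask) = SEK 8,810,883.45

Net result: SEK -33,116.55 (no profitable arbitrage after spreads)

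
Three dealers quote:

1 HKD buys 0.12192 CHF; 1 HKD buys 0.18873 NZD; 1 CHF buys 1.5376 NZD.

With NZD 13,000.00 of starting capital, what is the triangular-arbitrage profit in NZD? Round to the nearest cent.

Profit: NZD 87.78

Profitable loop is NZD → CHF → HKD → NZD:
NZD 13,000.00 ÷ 1.5376 = CHF 8,454.73
CHF 8,454.73 ÷ 0.12192 = HKD 69,346.58
HKD 69,346.58 × 0.18873 = NZD 13,087.78
Profit = NZD 13,087.78 − NZD 13,000.00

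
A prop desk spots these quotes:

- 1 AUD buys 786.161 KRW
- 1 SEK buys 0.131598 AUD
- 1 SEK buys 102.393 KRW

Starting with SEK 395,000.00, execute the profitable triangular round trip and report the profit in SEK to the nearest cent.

Profit: SEK 4,105.41

Profitable loop is SEK → AUD → KRW → SEK:
SEK 395,000.00 × 0.131598 = AUD 51,981.21
AUD 51,981.21 × 786.161 = KRW 40,865,600
KRW 40,865,600 ÷ 102.393 = SEK 399,105.41
Profit = SEK 399,105.41 − SEK 395,000.00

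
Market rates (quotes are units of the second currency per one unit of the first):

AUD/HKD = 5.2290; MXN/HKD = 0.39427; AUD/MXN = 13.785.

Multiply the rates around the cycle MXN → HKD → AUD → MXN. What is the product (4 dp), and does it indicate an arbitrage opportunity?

Around MXN → HKD → AUD → MXN: 1 × 0.39427 ÷ 5.2290 × 13.785 = 1.039398
Product > 1; profitable direction is MXN → HKD → AUD → MXN.

1.0394 (arbitrage exists)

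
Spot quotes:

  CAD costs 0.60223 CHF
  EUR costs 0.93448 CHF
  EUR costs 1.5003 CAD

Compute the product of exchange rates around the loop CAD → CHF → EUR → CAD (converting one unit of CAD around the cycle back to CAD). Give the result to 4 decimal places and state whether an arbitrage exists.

Around CAD → CHF → EUR → CAD: 1 × 0.60223 ÷ 0.93448 × 1.5003 = 0.966875
Product < 1; profitable direction is CAD → EUR → CHF → CAD.

0.9669 (arbitrage exists)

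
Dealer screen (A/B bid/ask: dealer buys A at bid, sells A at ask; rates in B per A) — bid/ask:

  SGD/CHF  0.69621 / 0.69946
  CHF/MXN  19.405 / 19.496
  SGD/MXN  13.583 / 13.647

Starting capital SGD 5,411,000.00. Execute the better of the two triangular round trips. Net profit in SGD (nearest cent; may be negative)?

Net result: SGD -21,296.99 (no profitable arbitrage after spreads)

Best loop SGD → MXN → CHF → SGD:
SGD 5,411,000.00 × 13.583 (sell SGD at bid) = MXN 73,497,613.00
MXN 73,497,613.00 ÷ 19.496 (buy CHF at ask) = CHF 3,769,881.67
CHF 3,769,881.67 ÷ 0.69946 (buy SGD at ask) = SGD 5,389,703.01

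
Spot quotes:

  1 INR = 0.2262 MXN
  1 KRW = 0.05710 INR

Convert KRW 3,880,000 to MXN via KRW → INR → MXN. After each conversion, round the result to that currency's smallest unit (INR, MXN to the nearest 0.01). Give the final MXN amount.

KRW 3,880,000 × 0.05710 = INR 221,548.00
INR 221,548.00 × 0.2262 = MXN 50,114.16

MXN 50,114.16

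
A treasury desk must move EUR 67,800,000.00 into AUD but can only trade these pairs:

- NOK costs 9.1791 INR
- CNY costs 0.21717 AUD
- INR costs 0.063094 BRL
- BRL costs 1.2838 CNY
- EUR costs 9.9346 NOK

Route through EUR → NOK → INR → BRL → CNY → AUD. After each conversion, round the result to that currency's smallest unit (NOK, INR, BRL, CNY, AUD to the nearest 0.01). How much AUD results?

EUR 67,800,000.00 × 9.9346 = NOK 673,565,880.00
NOK 673,565,880.00 × 9.1791 = INR 6,182,728,569.11
INR 6,182,728,569.11 × 0.063094 = BRL 390,093,076.34
BRL 390,093,076.34 × 1.2838 = CNY 500,801,491.41
CNY 500,801,491.41 × 0.21717 = AUD 108,759,059.89

AUD 108,759,059.89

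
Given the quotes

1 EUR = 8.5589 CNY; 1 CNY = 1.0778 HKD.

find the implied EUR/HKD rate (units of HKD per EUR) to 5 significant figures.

EUR/HKD = 9.2248

1 EUR × 8.5589 = 8.5589 CNY
8.5589 CNY × 1.0778 = 9.22478 HKD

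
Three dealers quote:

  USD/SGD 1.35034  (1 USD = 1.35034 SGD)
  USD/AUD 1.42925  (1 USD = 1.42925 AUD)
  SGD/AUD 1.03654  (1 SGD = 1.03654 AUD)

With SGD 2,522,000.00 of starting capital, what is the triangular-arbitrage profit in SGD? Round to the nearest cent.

Profit: SGD 53,277.80

Profitable loop is SGD → USD → AUD → SGD:
SGD 2,522,000.00 ÷ 1.35034 = USD 1,867,677.77
USD 1,867,677.77 × 1.42925 = AUD 2,669,378.45
AUD 2,669,378.45 ÷ 1.03654 = SGD 2,575,277.80
Profit = SGD 2,575,277.80 − SGD 2,522,000.00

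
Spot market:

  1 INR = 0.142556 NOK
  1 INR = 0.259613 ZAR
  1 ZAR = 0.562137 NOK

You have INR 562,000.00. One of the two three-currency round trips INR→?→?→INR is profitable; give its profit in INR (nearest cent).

Profit: INR 13,333.18

Profitable loop is INR → ZAR → NOK → INR:
INR 562,000.00 × 0.259613 = ZAR 145,902.51
ZAR 145,902.51 × 0.562137 = NOK 82,017.20
NOK 82,017.20 ÷ 0.142556 = INR 575,333.18
Profit = INR 575,333.18 − INR 562,000.00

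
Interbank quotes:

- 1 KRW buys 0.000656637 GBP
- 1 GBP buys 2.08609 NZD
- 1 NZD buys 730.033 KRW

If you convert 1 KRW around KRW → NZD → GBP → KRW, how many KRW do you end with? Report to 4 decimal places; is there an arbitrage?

Around KRW → NZD → GBP → KRW: 1 ÷ 730.033 ÷ 2.08609 ÷ 0.000656637 = 0.999998
Product ≈ 1 (deviation 0.000%, within rounding noise).

1.0000 (no arbitrage)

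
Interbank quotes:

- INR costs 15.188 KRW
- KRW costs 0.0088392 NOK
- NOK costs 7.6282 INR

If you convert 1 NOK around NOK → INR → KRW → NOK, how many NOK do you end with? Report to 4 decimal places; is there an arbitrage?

Around NOK → INR → KRW → NOK: 1 × 7.6282 × 15.188 × 0.0088392 = 1.024084
Product > 1; profitable direction is NOK → INR → KRW → NOK.

1.0241 (arbitrage exists)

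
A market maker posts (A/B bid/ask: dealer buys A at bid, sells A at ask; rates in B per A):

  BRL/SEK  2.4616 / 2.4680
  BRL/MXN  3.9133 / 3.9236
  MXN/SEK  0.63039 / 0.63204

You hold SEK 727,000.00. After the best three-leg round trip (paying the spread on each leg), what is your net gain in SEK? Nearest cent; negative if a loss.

Net result: SEK -322.50 (no profitable arbitrage after spreads)

Best loop SEK → BRL → MXN → SEK:
SEK 727,000.00 ÷ 2.4680 (buy BRL at ask) = BRL 294,570.50
BRL 294,570.50 × 3.9133 (sell BRL at bid) = MXN 1,152,742.75
MXN 1,152,742.75 × 0.63039 (sell MXN at bid) = SEK 726,677.50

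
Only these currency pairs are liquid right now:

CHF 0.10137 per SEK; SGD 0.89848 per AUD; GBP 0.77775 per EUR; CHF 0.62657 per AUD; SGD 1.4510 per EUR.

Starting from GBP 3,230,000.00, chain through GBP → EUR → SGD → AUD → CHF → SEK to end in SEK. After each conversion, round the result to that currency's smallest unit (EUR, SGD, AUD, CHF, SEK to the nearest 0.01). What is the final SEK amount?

SEK 41,455,451.61

GBP 3,230,000.00 ÷ 0.77775 = EUR 4,153,005.46
EUR 4,153,005.46 × 1.4510 = SGD 6,026,010.92
SGD 6,026,010.92 ÷ 0.89848 = AUD 6,706,894.89
AUD 6,706,894.89 × 0.62657 = CHF 4,202,339.13
CHF 4,202,339.13 ÷ 0.10137 = SEK 41,455,451.61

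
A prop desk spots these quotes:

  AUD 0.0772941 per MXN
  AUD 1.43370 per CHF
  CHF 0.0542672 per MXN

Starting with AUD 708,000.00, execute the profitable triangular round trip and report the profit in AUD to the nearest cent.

Profit: AUD 4,660.38

Profitable loop is AUD → MXN → CHF → AUD:
AUD 708,000.00 ÷ 0.0772941 = MXN 9,159,819.44
MXN 9,159,819.44 × 0.0542672 = CHF 497,077.75
CHF 497,077.75 × 1.43370 = AUD 712,660.38
Profit = AUD 712,660.38 − AUD 708,000.00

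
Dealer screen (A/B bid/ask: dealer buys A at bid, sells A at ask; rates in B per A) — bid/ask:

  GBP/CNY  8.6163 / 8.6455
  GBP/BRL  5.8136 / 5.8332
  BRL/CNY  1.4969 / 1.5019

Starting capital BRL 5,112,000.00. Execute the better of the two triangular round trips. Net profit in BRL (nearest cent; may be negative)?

Net profit: BRL 33,631.31

Best loop BRL → CNY → GBP → BRL:
BRL 5,112,000.00 × 1.4969 (sell BRL at bid) = CNY 7,652,152.80
CNY 7,652,152.80 ÷ 8.6455 (buy GBP at ask) = GBP 885,102.40
GBP 885,102.40 × 5.8136 (sell GBP at bid) = BRL 5,145,631.31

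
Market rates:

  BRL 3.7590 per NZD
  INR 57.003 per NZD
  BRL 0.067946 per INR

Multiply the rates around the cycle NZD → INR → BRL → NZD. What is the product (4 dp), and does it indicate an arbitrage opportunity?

Around NZD → INR → BRL → NZD: 1 × 57.003 × 0.067946 ÷ 3.7590 = 1.030361
Product > 1; profitable direction is NZD → INR → BRL → NZD.

1.0304 (arbitrage exists)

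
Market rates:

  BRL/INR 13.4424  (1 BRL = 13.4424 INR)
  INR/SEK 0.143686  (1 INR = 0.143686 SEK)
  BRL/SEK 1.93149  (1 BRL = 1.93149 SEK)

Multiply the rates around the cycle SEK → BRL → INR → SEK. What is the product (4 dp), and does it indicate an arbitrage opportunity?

Around SEK → BRL → INR → SEK: 1 ÷ 1.93149 × 13.4424 × 0.143686 = 0.999997
Product ≈ 1 (deviation 0.000%, within rounding noise).

1.0000 (no arbitrage)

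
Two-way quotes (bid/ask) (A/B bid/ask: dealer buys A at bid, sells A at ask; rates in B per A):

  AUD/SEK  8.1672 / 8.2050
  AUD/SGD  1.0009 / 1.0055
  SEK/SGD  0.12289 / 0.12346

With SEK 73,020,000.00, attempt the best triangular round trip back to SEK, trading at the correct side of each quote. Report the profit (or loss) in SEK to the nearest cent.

Best loop SEK → SGD → AUD → SEK:
SEK 73,020,000.00 × 0.12289 (sell SEK at bid) = SGD 8,973,427.80
SGD 8,973,427.80 ÷ 1.0055 (buy AUD at ask) = AUD 8,924,343.91
AUD 8,924,343.91 × 8.1672 (sell AUD at bid) = SEK 72,886,901.57

Net result: SEK -133,098.43 (no profitable arbitrage after spreads)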